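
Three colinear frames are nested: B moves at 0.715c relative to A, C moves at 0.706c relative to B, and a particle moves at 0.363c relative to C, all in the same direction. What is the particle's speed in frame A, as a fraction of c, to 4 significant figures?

Compose boost 2: (0.706 + 0.715)/(1 + 0.706×0.715) = 1.421/1.50479 = 0.944318
Compose boost 3: (0.363 + 0.944318)/(1 + 0.363×0.944318) = 1.30732/1.34279 = 0.9736

u ≈ 0.9736c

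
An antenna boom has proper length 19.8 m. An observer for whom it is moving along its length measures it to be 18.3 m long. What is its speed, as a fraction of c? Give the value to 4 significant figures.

γ = L₀/L = 19.8/18.3 = 1.08197
β = √(1 − 1/γ²) = 0.3818

β ≈ 0.3818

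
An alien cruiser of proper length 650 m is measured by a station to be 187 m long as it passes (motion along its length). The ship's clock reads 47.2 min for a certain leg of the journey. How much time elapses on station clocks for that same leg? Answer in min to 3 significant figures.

Length contraction ⇒ γ = L₀/L = 650/187 = 3.4759
Time dilation: Δt = γτ₀ = 3.4759 × 47.2 min = 164 min

Δt ≈ 164 min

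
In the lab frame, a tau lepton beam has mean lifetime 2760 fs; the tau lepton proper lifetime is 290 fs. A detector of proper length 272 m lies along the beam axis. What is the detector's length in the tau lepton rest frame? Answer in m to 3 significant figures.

Time dilation ⇒ γ = Δt/τ₀ = 2760/290 = 9.5172
Length contraction: L = L₀/γ = 272/9.5172 = 28.6 m

L ≈ 28.6 m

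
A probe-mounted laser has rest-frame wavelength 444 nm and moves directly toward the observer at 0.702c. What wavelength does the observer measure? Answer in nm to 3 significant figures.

λ_obs ≈ 186 nm

Relativistic Doppler: λ_obs = λ_src √((1−β)/(1+β))
= 444 × √(0.29800/1.7020) = 444 × 0.41844 = 186 nm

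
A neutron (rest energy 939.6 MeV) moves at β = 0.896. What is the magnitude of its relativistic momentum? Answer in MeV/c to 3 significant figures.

γ = 1/√(1 − 0.896²) = 2.2520
p = γβm₀c = 2.2520 × 0.896 × 939.6 MeV/c = 1900 MeV/c

p ≈ 1900 MeV/c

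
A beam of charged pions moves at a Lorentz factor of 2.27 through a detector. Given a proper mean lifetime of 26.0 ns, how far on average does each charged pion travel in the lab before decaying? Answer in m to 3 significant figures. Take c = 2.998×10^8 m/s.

β = √(1 − 1/γ²) = √(1 − 1/2.27²) = 0.89774
Dilated lifetime: Δt = γτ₀ = 2.27 × 26.0 ns = 59.020 ns
d = vΔt = 0.89774c × 59.020 ns = 2.6914×10^8 m/s × 5.9020×10^-8 s = 15.9 m

d ≈ 15.9 m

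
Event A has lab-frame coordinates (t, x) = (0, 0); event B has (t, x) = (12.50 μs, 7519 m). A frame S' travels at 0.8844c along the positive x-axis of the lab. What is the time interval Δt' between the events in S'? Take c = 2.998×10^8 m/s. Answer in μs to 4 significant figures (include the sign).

Δt' ≈ -20.74 μs

γ = 1/√(1 − 0.8844²) = 2.14257
Δt' = γ(Δt − vΔx/c²) = 2.14257 × (12.50 μs − 0.8844×7519 m / (2.998×10^8 m/s))
= 2.14257 × (-9.68080 μs) = -20.74 μs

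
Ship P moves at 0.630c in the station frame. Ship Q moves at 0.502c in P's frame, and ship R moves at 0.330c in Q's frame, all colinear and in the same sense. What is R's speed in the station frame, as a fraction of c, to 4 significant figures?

Compose boost 2: (0.502 + 0.630)/(1 + 0.502×0.630) = 1.132/1.31626 = 0.860012
Compose boost 3: (0.330 + 0.860012)/(1 + 0.330×0.860012) = 1.19001/1.28380 = 0.9269

u ≈ 0.9269c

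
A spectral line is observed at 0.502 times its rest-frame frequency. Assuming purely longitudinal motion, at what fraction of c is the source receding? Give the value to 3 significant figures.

f_obs/f_src = √((1−β)/(1+β)) = 0.502  ⇒  (1−β)/(1+β) = 0.25200
β = |1 − D²|/(1 + D²) = |1 − 0.25200|/(1 + 0.25200) = 0.597

β ≈ 0.597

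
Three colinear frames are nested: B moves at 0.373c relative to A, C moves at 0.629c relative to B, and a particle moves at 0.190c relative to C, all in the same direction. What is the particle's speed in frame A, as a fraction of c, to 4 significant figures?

Compose boost 2: (0.629 + 0.373)/(1 + 0.629×0.373) = 1.002/1.23462 = 0.811588
Compose boost 3: (0.190 + 0.811588)/(1 + 0.190×0.811588) = 1.00159/1.15420 = 0.8678

u ≈ 0.8678c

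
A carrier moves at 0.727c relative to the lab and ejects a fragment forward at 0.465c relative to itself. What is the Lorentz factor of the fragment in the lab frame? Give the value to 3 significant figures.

u_lab = (0.465 + 0.727)/(1 + 0.465×0.727) = 1.192/1.33805 = 0.890845
γ = 1/√(1 − 0.890845²) = 2.20

γ ≈ 2.20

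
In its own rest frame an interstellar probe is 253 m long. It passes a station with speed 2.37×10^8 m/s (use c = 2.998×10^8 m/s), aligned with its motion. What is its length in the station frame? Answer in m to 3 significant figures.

β = v/c = 2.37×10^8 / 2.998×10^8 = 0.79053
γ = 1/√(1 − 0.79053²) = 1.6328
Length contraction: L = L₀/γ = 253/1.6328 = 155 m

L ≈ 155 m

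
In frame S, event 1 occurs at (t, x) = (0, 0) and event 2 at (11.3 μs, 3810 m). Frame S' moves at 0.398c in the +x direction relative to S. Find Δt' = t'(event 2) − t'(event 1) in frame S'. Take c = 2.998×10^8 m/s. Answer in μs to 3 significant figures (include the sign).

γ = 1/√(1 − 0.398²) = 1.0901
Δt' = γ(Δt − vΔx/c²) = 1.0901 × (11.3 μs − 0.398×3810 m / (2.998×10^8 m/s))
= 1.0901 × (6.2420 μs) = 6.80 μs

Δt' ≈ 6.80 μs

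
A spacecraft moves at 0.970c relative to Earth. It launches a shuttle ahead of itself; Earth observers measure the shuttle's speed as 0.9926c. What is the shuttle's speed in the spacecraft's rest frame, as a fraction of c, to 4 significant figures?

u' ≈ 0.6079c

Inverse velocity addition: u' = (u − v)/(1 − uv/c²)
= (0.9926 − 0.970)/(1 − 0.9926×0.970) = 0.02260/0.0371780 = 0.6079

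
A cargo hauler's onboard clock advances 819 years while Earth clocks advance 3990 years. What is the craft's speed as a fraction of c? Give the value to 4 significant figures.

β ≈ 0.9787

γ = Δt/τ₀ = 3990/819 = 4.87179
β = √(1 − 1/γ²) = √(1 − 1/4.87179²) = 0.9787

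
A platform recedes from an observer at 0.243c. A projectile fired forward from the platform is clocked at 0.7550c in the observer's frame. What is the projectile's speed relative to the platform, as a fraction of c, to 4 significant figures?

u' ≈ 0.6270c

Inverse velocity addition: u' = (u − v)/(1 − uv/c²)
= (0.7550 − 0.243)/(1 − 0.7550×0.243) = 0.5120/0.816535 = 0.6270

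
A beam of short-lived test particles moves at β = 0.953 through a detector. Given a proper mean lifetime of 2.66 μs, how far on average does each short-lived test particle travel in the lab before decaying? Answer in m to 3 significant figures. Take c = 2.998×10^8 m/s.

d ≈ 2510 m

γ = 1/√(1 − 0.953²) = 3.3007
Dilated lifetime: Δt = γτ₀ = 3.3007 × 2.66 μs = 8.7797 μs
d = vΔt = 0.953c × 8.7797 μs = 2.8571×10^8 m/s × 8.7797×10^-6 s = 2510 m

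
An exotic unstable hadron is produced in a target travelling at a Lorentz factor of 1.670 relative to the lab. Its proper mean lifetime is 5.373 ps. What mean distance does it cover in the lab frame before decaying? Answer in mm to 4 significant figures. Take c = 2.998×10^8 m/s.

β = √(1 − 1/γ²) = √(1 − 1/1.670²) = 0.800897
Dilated lifetime: Δt = γτ₀ = 1.670 × 5.373 ps = 8.97291 ps
d = vΔt = 0.800897c × 8.97291 ps = 2.40109×10^8 m/s × 8.97291×10^-12 s = 2.154 mm

d ≈ 2.154 mm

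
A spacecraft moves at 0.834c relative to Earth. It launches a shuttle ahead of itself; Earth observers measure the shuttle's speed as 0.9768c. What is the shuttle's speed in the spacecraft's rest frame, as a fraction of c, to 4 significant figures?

u' ≈ 0.7704c

Inverse velocity addition: u' = (u − v)/(1 − uv/c²)
= (0.9768 − 0.834)/(1 − 0.9768×0.834) = 0.1428/0.185349 = 0.7704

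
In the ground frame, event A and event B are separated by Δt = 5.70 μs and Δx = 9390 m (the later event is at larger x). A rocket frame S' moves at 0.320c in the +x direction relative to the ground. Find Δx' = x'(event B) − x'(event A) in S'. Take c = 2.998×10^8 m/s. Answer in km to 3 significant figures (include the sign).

γ = 1/√(1 − 0.320²) = 1.0555
Δx' = γ(Δx − vΔt) = 1.0555 × (9390 m − 0.320×(2.998×10^8 m/s)×5.70×10^-6 s)
= 1.0555 × (8843.2 m) = 9.33 km

Δx' ≈ 9.33 km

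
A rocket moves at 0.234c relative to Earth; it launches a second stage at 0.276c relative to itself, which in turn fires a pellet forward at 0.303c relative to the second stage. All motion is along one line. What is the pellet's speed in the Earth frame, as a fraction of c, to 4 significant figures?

u ≈ 0.6829c

Compose boost 2: (0.276 + 0.234)/(1 + 0.276×0.234) = 0.5100/1.06458 = 0.479060
Compose boost 3: (0.303 + 0.479060)/(1 + 0.303×0.479060) = 0.782060/1.14516 = 0.6829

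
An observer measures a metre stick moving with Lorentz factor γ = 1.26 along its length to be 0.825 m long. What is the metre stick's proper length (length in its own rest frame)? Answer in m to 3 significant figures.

γ = 1.26 (given)
L₀ = γL = 1.26 × 0.825 = 1.04 m

L₀ ≈ 1.04 m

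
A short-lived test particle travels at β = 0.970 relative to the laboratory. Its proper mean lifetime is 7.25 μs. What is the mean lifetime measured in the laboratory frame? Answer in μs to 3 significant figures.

Δt ≈ 29.8 μs

γ = 1/√(1 − 0.970²) = 4.1135
Time dilation: Δt = γτ₀ = 4.1135 × 7.25 μs = 29.8 μs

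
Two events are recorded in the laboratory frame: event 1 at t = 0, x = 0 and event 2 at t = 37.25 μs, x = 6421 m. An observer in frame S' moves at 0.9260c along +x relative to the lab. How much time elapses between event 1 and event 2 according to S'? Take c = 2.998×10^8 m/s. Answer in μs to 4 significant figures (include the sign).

Δt' ≈ 46.14 μs

γ = 1/√(1 − 0.9260²) = 2.64884
Δt' = γ(Δt − vΔx/c²) = 2.64884 × (37.25 μs − 0.9260×6421 m / (2.998×10^8 m/s))
= 2.64884 × (17.4173 μs) = 46.14 μs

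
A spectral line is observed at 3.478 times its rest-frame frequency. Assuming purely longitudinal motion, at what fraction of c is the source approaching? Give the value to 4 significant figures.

f_obs/f_src = √((1+β)/(1−β)) = 3.478  ⇒  (1+β)/(1−β) = 12.0965
β = |1 − D²|/(1 + D²) = |1 − 12.0965|/(1 + 12.0965) = 0.8473

β ≈ 0.8473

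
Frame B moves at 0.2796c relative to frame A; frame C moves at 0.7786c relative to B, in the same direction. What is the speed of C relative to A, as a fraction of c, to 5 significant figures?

Compose boost 2: (0.7786 + 0.2796)/(1 + 0.7786×0.2796) = 1.0582/1.217697 = 0.86902

u ≈ 0.86902c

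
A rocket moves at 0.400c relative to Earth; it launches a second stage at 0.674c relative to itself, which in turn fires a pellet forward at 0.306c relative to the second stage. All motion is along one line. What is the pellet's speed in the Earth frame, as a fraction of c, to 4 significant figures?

Compose boost 2: (0.674 + 0.400)/(1 + 0.674×0.400) = 1.074/1.26960 = 0.845936
Compose boost 3: (0.306 + 0.845936)/(1 + 0.306×0.845936) = 1.15194/1.25886 = 0.9151

u ≈ 0.9151c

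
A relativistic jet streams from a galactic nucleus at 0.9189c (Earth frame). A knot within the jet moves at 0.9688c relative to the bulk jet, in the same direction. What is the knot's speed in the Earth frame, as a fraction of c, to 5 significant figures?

Relativistic velocity addition: u = (u' + v)/(1 + u'v/c²)
= (0.9688 + 0.9189)/(1 + 0.9688×0.9189) = 1.8877/1.890230 = 0.99866

u ≈ 0.99866c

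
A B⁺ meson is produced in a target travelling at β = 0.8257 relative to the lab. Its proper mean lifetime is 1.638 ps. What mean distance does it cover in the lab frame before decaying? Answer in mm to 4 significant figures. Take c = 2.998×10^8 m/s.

d ≈ 0.7188 mm

γ = 1/√(1 − 0.8257²) = 1.77271
Dilated lifetime: Δt = γτ₀ = 1.77271 × 1.638 ps = 2.90369 ps
d = vΔt = 0.8257c × 2.90369 ps = 2.47545×10^8 m/s × 2.90369×10^-12 s = 0.7188 mm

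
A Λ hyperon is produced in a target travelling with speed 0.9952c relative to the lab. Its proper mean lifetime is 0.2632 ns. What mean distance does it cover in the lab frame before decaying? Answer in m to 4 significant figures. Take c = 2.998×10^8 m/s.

d ≈ 0.8024 m

γ = 1/√(1 − 0.9952²) = 10.2185
Dilated lifetime: Δt = γτ₀ = 10.2185 × 0.2632 ns = 2.68950 ns
d = vΔt = 0.9952c × 2.68950 ns = 2.98361×10^8 m/s × 2.68950×10^-9 s = 0.8024 m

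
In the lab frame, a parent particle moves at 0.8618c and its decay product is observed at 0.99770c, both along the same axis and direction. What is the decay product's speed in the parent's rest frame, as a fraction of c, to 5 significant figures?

Inverse velocity addition: u' = (u − v)/(1 − uv/c²)
= (0.99770 − 0.8618)/(1 − 0.99770×0.8618) = 0.13590/0.1401821 = 0.96945

u' ≈ 0.96945c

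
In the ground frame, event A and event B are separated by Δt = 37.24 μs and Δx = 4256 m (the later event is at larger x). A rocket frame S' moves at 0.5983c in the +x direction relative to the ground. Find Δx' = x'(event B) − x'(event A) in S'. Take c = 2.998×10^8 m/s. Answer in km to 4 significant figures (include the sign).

γ = 1/√(1 − 0.5983²) = 1.24802
Δx' = γ(Δx − vΔt) = 1.24802 × (4256 m − 0.5983×(2.998×10^8 m/s)×37.24×10^-6 s)
= 1.24802 × (-2423.75 m) = -3.025 km

Δx' ≈ -3.025 km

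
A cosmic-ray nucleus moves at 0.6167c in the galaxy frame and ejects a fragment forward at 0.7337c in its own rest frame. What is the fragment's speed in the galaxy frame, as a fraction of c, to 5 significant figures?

Compose boost 2: (0.7337 + 0.6167)/(1 + 0.7337×0.6167) = 1.3504/1.452473 = 0.92972

u ≈ 0.92972c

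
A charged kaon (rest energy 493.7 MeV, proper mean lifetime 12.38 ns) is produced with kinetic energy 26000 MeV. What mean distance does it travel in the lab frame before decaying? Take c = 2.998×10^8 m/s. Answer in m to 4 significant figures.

d ≈ 199.1 m

γ = 1 + K/(m₀c²) = 1 + 26000/493.7 = 53.6636
β = √(1 − 1/γ²) = 0.999826
Dilated lifetime: γτ₀ = 53.6636 × 12.38 ns = 664.355 ns
d = βc·γτ₀ = 0.999826 × (2.998×10^8 m/s) × 6.64355×10^-7 s = 199.1 m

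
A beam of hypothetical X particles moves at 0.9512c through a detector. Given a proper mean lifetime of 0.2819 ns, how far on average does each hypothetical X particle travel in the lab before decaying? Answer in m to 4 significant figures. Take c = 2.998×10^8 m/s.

d ≈ 0.2605 m

γ = 1/√(1 − 0.9512²) = 3.24070
Dilated lifetime: Δt = γτ₀ = 3.24070 × 0.2819 ns = 0.913554 ns
d = vΔt = 0.9512c × 0.913554 ns = 2.85170×10^8 m/s × 9.13554×10^-10 s = 0.2605 m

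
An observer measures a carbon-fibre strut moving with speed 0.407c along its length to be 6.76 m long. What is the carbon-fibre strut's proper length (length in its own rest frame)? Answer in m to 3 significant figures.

γ = 1/√(1 − 0.407²) = 1.0948
L₀ = γL = 1.0948 × 6.76 = 7.40 m

L₀ ≈ 7.40 m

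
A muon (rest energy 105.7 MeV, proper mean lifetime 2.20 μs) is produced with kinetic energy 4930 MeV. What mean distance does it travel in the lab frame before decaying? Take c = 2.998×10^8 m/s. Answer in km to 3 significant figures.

d ≈ 31.4 km

γ = 1 + K/(m₀c²) = 1 + 4930/105.7 = 47.641
β = √(1 − 1/γ²) = 0.99978
Dilated lifetime: γτ₀ = 47.641 × 2.20 μs = 104.81 μs
d = βc·γτ₀ = 0.99978 × (2.998×10^8 m/s) × 0.00010481 s = 31.4 km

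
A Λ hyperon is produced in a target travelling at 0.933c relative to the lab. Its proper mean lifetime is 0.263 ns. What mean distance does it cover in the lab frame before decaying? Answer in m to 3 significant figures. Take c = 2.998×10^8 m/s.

γ = 1/√(1 − 0.933²) = 2.7787
Dilated lifetime: Δt = γτ₀ = 2.7787 × 0.263 ns = 0.73081 ns
d = vΔt = 0.933c × 0.73081 ns = 2.7971×10^8 m/s × 7.3081×10^-10 s = 0.204 m

d ≈ 0.204 m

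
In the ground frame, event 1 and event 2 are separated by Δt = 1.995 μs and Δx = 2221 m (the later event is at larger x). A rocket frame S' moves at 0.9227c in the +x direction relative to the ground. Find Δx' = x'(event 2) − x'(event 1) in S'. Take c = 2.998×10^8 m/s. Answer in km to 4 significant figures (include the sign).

Δx' ≈ 4.330 km

γ = 1/√(1 − 0.9227²) = 2.59391
Δx' = γ(Δx − vΔt) = 2.59391 × (2221 m − 0.9227×(2.998×10^8 m/s)×1.995×10^-6 s)
= 2.59391 × (1669.13 m) = 4.330 km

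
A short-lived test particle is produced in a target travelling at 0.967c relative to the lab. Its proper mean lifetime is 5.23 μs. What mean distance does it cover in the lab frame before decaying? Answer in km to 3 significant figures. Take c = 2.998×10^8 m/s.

γ = 1/√(1 − 0.967²) = 3.9250
Dilated lifetime: Δt = γτ₀ = 3.9250 × 5.23 μs = 20.528 μs
d = vΔt = 0.967c × 20.528 μs = 2.8991×10^8 m/s × 2.0528×10^-5 s = 5.95 km

d ≈ 5.95 km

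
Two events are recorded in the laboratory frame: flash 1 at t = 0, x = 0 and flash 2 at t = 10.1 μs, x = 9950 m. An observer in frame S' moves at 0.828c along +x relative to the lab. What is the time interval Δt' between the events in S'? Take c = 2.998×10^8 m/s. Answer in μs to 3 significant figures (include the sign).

Δt' ≈ -31.0 μs

γ = 1/√(1 − 0.828²) = 1.7834
Δt' = γ(Δt − vΔx/c²) = 1.7834 × (10.1 μs − 0.828×9950 m / (2.998×10^8 m/s))
= 1.7834 × (-17.380 μs) = -31.0 μs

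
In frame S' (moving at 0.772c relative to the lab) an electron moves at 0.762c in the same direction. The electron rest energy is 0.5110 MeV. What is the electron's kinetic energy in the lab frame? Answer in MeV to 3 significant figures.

K ≈ 1.46 MeV

u_lab = (0.762 + 0.772)/(1 + 0.762×0.772) = 0.965834
γ = 1/√(1 − 0.965834²) = 3.8586
K = (γ − 1)m₀c² = (3.8586 − 1) × 0.5110 = 2.8586 × 0.5110 = 1.46 MeV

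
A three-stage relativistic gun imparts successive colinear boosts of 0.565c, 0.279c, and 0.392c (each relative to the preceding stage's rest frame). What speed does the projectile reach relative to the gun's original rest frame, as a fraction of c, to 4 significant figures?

u ≈ 0.8719c

Compose boost 2: (0.279 + 0.565)/(1 + 0.279×0.565) = 0.8440/1.15763 = 0.729073
Compose boost 3: (0.392 + 0.729073)/(1 + 0.392×0.729073) = 1.12107/1.28580 = 0.8719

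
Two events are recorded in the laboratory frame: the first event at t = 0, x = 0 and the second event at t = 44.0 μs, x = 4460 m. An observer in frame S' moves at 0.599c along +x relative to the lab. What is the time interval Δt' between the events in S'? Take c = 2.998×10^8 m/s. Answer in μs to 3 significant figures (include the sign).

Δt' ≈ 43.8 μs

γ = 1/√(1 − 0.599²) = 1.2488
Δt' = γ(Δt − vΔx/c²) = 1.2488 × (44.0 μs − 0.599×4460 m / (2.998×10^8 m/s))
= 1.2488 × (35.089 μs) = 43.8 μs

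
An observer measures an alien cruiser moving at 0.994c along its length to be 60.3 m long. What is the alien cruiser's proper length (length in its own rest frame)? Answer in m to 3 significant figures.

γ = 1/√(1 − 0.994²) = 9.1424
L₀ = γL = 9.1424 × 60.3 = 551 m

L₀ ≈ 551 m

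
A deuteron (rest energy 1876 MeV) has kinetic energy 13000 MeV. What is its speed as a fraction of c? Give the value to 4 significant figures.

β ≈ 0.9920

γ = 1 + K/(m₀c²) = 1 + 13000/1876 = 7.92964
β = √(1 − 1/γ²) = 0.9920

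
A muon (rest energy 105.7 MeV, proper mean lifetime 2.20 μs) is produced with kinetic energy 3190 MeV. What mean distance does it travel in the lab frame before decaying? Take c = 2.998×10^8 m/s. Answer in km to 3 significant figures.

γ = 1 + K/(m₀c²) = 1 + 3190/105.7 = 31.180
β = √(1 − 1/γ²) = 0.99949
Dilated lifetime: γτ₀ = 31.180 × 2.20 μs = 68.595 μs
d = βc·γτ₀ = 0.99949 × (2.998×10^8 m/s) × 6.8595×10^-5 s = 20.6 km

d ≈ 20.6 km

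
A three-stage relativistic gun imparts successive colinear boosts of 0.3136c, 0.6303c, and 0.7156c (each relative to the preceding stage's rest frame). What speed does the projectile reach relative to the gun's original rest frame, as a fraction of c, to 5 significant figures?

Compose boost 2: (0.6303 + 0.3136)/(1 + 0.6303×0.3136) = 0.94390/1.197662 = 0.7881188
Compose boost 3: (0.7156 + 0.7881188)/(1 + 0.7156×0.7881188) = 1.503719/1.563978 = 0.96147

u ≈ 0.96147c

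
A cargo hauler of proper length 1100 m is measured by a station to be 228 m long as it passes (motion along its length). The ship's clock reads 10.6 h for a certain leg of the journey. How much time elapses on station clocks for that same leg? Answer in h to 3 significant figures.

Length contraction ⇒ γ = L₀/L = 1100/228 = 4.8246
Time dilation: Δt = γτ₀ = 4.8246 × 10.6 h = 51.1 h

Δt ≈ 51.1 h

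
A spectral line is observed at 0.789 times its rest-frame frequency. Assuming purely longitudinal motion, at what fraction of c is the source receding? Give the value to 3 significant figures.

β ≈ 0.233

f_obs/f_src = √((1−β)/(1+β)) = 0.789  ⇒  (1−β)/(1+β) = 0.62252
β = |1 − D²|/(1 + D²) = |1 − 0.62252|/(1 + 0.62252) = 0.233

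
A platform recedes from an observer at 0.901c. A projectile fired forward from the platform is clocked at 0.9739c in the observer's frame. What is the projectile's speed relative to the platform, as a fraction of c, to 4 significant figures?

u' ≈ 0.5950c

Inverse velocity addition: u' = (u − v)/(1 − uv/c²)
= (0.9739 − 0.901)/(1 − 0.9739×0.901) = 0.07290/0.122516 = 0.5950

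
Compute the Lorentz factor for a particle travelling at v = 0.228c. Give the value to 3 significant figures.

γ ≈ 1.03

γ = 1/√(1 − β²) = 1/√(1 − 0.228²) = 1/√(0.94802) = 1.03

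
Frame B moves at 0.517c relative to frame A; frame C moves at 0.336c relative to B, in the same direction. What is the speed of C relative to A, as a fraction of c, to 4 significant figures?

Compose boost 2: (0.336 + 0.517)/(1 + 0.336×0.517) = 0.8530/1.17371 = 0.7268

u ≈ 0.7268c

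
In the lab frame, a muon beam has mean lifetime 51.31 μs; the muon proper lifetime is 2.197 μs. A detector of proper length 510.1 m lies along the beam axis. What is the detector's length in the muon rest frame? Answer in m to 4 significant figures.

Time dilation ⇒ γ = Δt/τ₀ = 51.31/2.197 = 23.3546
Length contraction: L = L₀/γ = 510.1/23.3546 = 21.84 m

L ≈ 21.84 m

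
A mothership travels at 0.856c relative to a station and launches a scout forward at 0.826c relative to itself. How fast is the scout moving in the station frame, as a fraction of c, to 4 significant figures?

u ≈ 0.9853c

Compose boost 2: (0.826 + 0.856)/(1 + 0.826×0.856) = 1.682/1.70706 = 0.9853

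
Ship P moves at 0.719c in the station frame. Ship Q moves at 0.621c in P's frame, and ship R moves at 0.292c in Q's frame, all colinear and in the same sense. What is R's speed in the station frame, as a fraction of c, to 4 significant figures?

Compose boost 2: (0.621 + 0.719)/(1 + 0.621×0.719) = 1.340/1.44650 = 0.926375
Compose boost 3: (0.292 + 0.926375)/(1 + 0.292×0.926375) = 1.21837/1.27050 = 0.9590

u ≈ 0.9590c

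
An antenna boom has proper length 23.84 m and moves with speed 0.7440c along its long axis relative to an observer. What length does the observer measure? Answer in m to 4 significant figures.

L ≈ 15.93 m

γ = 1/√(1 − 0.7440²) = 1.49660
Length contraction: L = L₀/γ = 23.84/1.49660 = 15.93 m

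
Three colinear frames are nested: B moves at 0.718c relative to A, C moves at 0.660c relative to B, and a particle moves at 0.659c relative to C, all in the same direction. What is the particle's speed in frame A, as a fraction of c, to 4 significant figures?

u ≈ 0.9863c

Compose boost 2: (0.660 + 0.718)/(1 + 0.660×0.718) = 1.378/1.47388 = 0.934947
Compose boost 3: (0.659 + 0.934947)/(1 + 0.659×0.934947) = 1.59395/1.61613 = 0.9863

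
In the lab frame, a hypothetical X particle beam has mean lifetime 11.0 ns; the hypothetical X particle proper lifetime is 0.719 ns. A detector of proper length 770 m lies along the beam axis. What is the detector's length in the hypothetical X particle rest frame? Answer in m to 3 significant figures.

L ≈ 50.3 m

Time dilation ⇒ γ = Δt/τ₀ = 11.0/0.719 = 15.299
Length contraction: L = L₀/γ = 770/15.299 = 50.3 m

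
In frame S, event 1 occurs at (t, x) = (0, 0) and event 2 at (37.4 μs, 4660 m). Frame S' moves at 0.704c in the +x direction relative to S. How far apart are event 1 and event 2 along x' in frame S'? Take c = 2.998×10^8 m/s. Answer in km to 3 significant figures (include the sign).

Δx' ≈ -4.55 km

γ = 1/√(1 − 0.704²) = 1.4081
Δx' = γ(Δx − vΔt) = 1.4081 × (4660 m − 0.704×(2.998×10^8 m/s)×37.4×10^-6 s)
= 1.4081 × (-3233.6 m) = -4.55 km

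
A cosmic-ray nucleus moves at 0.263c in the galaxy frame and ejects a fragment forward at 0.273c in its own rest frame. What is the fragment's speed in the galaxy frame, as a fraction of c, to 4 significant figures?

Compose boost 2: (0.273 + 0.263)/(1 + 0.273×0.263) = 0.5360/1.07180 = 0.5001

u ≈ 0.5001c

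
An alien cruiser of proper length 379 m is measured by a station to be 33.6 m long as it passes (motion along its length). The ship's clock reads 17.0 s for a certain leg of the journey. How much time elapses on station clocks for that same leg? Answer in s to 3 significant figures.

Length contraction ⇒ γ = L₀/L = 379/33.6 = 11.280
Time dilation: Δt = γτ₀ = 11.280 × 17.0 s = 192 s

Δt ≈ 192 s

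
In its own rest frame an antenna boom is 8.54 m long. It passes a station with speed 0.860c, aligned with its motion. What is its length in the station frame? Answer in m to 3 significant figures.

L ≈ 4.36 m

γ = 1/√(1 − 0.860²) = 1.9597
Length contraction: L = L₀/γ = 8.54/1.9597 = 4.36 m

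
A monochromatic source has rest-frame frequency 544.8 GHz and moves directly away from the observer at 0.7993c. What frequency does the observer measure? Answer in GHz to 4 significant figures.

Relativistic Doppler: f_obs = f_src √((1−β)/(1+β))
= 544.8 × √(0.200700/1.79930) = 544.8 × 0.333981 = 182.0 GHz

f_obs ≈ 182.0 GHz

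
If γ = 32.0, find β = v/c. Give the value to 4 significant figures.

β = √(1 − 1/γ²) = √(1 − 1/32.0²) = √(0.999023) = 0.9995

β ≈ 0.9995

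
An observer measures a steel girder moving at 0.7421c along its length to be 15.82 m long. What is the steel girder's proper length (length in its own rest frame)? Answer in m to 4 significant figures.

L₀ ≈ 23.60 m

γ = 1/√(1 − 0.7421²) = 1.49189
L₀ = γL = 1.49189 × 15.82 = 23.60 m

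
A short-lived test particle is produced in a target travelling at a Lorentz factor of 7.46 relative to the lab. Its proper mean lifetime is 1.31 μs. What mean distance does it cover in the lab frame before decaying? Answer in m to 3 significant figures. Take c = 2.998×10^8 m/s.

β = √(1 − 1/γ²) = √(1 − 1/7.46²) = 0.99097
Dilated lifetime: Δt = γτ₀ = 7.46 × 1.31 μs = 9.7726 μs
d = vΔt = 0.99097c × 9.7726 μs = 2.9709×10^8 m/s × 9.7726×10^-6 s = 2900 m

d ≈ 2900 m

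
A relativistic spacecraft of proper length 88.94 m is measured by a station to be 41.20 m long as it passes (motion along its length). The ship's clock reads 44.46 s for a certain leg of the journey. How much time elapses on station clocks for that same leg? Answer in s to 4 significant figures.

Δt ≈ 95.98 s

Length contraction ⇒ γ = L₀/L = 88.94/41.20 = 2.15874
Time dilation: Δt = γτ₀ = 2.15874 × 44.46 s = 95.98 s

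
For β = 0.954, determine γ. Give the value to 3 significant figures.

γ = 1/√(1 − β²) = 1/√(1 − 0.954²) = 1/√(0.089884) = 3.34

γ ≈ 3.34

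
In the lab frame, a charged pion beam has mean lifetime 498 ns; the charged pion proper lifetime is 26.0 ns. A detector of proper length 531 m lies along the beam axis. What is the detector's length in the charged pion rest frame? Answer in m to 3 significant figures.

Time dilation ⇒ γ = Δt/τ₀ = 498/26.0 = 19.154
Length contraction: L = L₀/γ = 531/19.154 = 27.7 m

L ≈ 27.7 m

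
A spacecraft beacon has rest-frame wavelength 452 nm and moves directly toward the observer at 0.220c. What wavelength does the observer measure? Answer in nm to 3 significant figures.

λ_obs ≈ 361 nm

Relativistic Doppler: λ_obs = λ_src √((1−β)/(1+β))
= 452 × √(0.78000/1.2200) = 452 × 0.79959 = 361 nm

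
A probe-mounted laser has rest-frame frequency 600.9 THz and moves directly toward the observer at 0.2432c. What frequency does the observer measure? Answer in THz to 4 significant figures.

Relativistic Doppler: f_obs = f_src √((1+β)/(1−β))
= 600.9 × √(1.24320/0.756800) = 600.9 × 1.28168 = 770.2 THz

f_obs ≈ 770.2 THz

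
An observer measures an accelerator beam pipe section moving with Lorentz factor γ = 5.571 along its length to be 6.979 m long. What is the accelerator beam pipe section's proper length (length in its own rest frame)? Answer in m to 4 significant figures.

γ = 5.571 (given)
L₀ = γL = 5.571 × 6.979 = 38.88 m

L₀ ≈ 38.88 m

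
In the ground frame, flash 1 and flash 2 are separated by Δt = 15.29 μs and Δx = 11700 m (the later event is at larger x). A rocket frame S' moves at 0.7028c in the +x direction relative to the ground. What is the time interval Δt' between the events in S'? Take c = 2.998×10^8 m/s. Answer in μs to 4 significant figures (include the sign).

γ = 1/√(1 − 0.7028²) = 1.40570
Δt' = γ(Δt − vΔx/c²) = 1.40570 × (15.29 μs − 0.7028×11700 m / (2.998×10^8 m/s))
= 1.40570 × (-12.1375 μs) = -17.06 μs

Δt' ≈ -17.06 μs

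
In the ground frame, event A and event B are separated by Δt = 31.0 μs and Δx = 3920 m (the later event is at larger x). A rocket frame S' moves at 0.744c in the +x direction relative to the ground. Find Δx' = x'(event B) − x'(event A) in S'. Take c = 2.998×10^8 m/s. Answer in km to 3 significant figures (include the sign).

Δx' ≈ -4.48 km

γ = 1/√(1 − 0.744²) = 1.4966
Δx' = γ(Δx − vΔt) = 1.4966 × (3920 m − 0.744×(2.998×10^8 m/s)×31.0×10^-6 s)
= 1.4966 × (-2994.6 m) = -4.48 km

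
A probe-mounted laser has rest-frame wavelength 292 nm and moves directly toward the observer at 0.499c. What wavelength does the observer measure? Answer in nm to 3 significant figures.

Relativistic Doppler: λ_obs = λ_src √((1−β)/(1+β))
= 292 × √(0.50100/1.4990) = 292 × 0.57812 = 169 nm

λ_obs ≈ 169 nm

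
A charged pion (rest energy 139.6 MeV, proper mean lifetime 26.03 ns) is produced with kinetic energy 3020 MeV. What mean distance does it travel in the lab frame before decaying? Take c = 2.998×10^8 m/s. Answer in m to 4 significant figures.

γ = 1 + K/(m₀c²) = 1 + 3020/139.6 = 22.6332
β = √(1 − 1/γ²) = 0.999023
Dilated lifetime: γτ₀ = 22.6332 × 26.03 ns = 589.143 ns
d = βc·γτ₀ = 0.999023 × (2.998×10^8 m/s) × 5.89143×10^-7 s = 176.5 m

d ≈ 176.5 m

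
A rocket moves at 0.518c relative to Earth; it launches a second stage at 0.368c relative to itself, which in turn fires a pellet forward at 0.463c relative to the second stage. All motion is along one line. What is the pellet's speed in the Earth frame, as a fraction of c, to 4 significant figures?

Compose boost 2: (0.368 + 0.518)/(1 + 0.368×0.518) = 0.8860/1.19062 = 0.744148
Compose boost 3: (0.463 + 0.744148)/(1 + 0.463×0.744148) = 1.20715/1.34454 = 0.8978

u ≈ 0.8978c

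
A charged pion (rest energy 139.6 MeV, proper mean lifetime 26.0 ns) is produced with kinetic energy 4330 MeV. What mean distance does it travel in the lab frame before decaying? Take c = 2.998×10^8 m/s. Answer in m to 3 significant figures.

γ = 1 + K/(m₀c²) = 1 + 4330/139.6 = 32.017
β = √(1 − 1/γ²) = 0.99951
Dilated lifetime: γτ₀ = 32.017 × 26.0 ns = 832.45 ns
d = βc·γτ₀ = 0.99951 × (2.998×10^8 m/s) × 8.3245×10^-7 s = 249 m

d ≈ 249 m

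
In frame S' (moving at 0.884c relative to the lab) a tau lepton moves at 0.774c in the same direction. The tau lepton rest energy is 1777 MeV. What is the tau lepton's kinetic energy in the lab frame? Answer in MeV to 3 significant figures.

K ≈ 8330 MeV

u_lab = (0.774 + 0.884)/(1 + 0.774×0.884) = 0.984434
γ = 1/√(1 − 0.984434²) = 5.6898
K = (γ − 1)m₀c² = (5.6898 − 1) × 1777 = 4.6898 × 1777 = 8330 MeV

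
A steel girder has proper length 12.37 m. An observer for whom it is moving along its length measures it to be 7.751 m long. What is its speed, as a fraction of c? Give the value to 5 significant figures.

β ≈ 0.77934

γ = L₀/L = 12.37/7.751 = 1.595923
β = √(1 − 1/γ²) = 0.77934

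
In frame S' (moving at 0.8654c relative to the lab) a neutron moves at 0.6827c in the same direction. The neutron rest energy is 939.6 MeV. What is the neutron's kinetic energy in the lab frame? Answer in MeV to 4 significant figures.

u_lab = (0.6827 + 0.8654)/(1 + 0.6827×0.8654) = 0.9731529
γ = 1/√(1 − 0.9731529²) = 4.34481
K = (γ − 1)m₀c² = (4.34481 − 1) × 939.6 = 3.34481 × 939.6 = 3143 MeV

K ≈ 3143 MeV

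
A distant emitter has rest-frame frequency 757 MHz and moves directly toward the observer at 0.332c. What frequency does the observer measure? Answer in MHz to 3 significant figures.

Relativistic Doppler: f_obs = f_src √((1+β)/(1−β))
= 757 × √(1.3320/0.66800) = 757 × 1.4121 = 1070 MHz

f_obs ≈ 1070 MHz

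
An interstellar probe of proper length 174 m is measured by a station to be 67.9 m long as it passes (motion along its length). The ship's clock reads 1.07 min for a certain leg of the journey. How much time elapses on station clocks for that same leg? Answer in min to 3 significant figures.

Length contraction ⇒ γ = L₀/L = 174/67.9 = 2.5626
Time dilation: Δt = γτ₀ = 2.5626 × 1.07 min = 2.74 min

Δt ≈ 2.74 min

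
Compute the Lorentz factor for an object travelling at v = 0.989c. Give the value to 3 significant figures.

γ = 1/√(1 − β²) = 1/√(1 − 0.989²) = 1/√(0.021879) = 6.76

γ ≈ 6.76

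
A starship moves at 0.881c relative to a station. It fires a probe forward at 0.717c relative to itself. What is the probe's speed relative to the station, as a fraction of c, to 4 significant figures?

Relativistic velocity addition: u = (u' + v)/(1 + u'v/c²)
= (0.717 + 0.881)/(1 + 0.717×0.881) = 1.598/1.63168 = 0.9794

u ≈ 0.9794c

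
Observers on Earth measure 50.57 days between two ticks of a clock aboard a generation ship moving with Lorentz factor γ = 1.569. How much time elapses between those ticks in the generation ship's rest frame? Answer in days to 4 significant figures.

γ = 1.569 (given)
Proper time: τ₀ = Δt/γ = 50.57/1.569 = 32.23 days

τ₀ ≈ 32.23 days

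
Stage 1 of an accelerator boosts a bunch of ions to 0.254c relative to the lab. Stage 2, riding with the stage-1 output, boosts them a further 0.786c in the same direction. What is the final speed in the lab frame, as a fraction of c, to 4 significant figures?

u ≈ 0.8669c

Compose boost 2: (0.786 + 0.254)/(1 + 0.786×0.254) = 1.040/1.19964 = 0.8669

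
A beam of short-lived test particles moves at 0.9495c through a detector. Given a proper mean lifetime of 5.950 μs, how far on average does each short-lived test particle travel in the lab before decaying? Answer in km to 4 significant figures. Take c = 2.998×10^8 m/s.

d ≈ 5.398 km

γ = 1/√(1 − 0.9495²) = 3.18708
Dilated lifetime: Δt = γτ₀ = 3.18708 × 5.950 μs = 18.9631 μs
d = vΔt = 0.9495c × 18.9631 μs = 2.84660×10^8 m/s × 1.89631×10^-5 s = 5.398 km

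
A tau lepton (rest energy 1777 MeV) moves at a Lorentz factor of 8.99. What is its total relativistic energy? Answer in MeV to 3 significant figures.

γ = 8.99 (given)
E = γm₀c² = 8.99 × 1777 MeV = 16000 MeV

E ≈ 16000 MeV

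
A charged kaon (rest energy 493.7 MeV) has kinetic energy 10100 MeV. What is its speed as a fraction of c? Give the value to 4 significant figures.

γ = 1 + K/(m₀c²) = 1 + 10100/493.7 = 21.4578
β = √(1 − 1/γ²) = 0.9989

β ≈ 0.9989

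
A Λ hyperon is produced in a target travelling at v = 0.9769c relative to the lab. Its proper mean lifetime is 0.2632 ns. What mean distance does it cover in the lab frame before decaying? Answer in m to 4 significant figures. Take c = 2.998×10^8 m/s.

d ≈ 0.3607 m

γ = 1/√(1 − 0.9769²) = 4.67952
Dilated lifetime: Δt = γτ₀ = 4.67952 × 0.2632 ns = 1.23165 ns
d = vΔt = 0.9769c × 1.23165 ns = 2.92875×10^8 m/s × 1.23165×10^-9 s = 0.3607 m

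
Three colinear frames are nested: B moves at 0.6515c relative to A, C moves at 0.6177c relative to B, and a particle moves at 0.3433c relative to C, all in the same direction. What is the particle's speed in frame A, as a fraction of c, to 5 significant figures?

Compose boost 2: (0.6177 + 0.6515)/(1 + 0.6177×0.6515) = 1.2692/1.402432 = 0.9049996
Compose boost 3: (0.3433 + 0.9049996)/(1 + 0.3433×0.9049996) = 1.248300/1.310686 = 0.95240

u ≈ 0.95240c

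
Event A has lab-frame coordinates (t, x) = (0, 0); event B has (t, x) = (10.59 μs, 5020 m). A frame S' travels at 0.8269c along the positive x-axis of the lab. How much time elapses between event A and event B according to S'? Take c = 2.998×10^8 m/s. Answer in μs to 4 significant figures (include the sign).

Δt' ≈ -5.790 μs

γ = 1/√(1 − 0.8269²) = 1.77826
Δt' = γ(Δt − vΔx/c²) = 1.77826 × (10.59 μs − 0.8269×5020 m / (2.998×10^8 m/s))
= 1.77826 × (-3.25602 μs) = -5.790 μs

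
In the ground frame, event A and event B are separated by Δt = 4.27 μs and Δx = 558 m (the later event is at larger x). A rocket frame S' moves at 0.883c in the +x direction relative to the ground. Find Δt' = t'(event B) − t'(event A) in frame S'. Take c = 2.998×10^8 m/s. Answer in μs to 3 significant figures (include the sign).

γ = 1/√(1 − 0.883²) = 2.1305
Δt' = γ(Δt − vΔx/c²) = 2.1305 × (4.27 μs − 0.883×558 m / (2.998×10^8 m/s))
= 2.1305 × (2.6265 μs) = 5.60 μs

Δt' ≈ 5.60 μs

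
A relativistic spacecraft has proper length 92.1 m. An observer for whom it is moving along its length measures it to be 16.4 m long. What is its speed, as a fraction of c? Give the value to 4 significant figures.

β ≈ 0.9840

γ = L₀/L = 92.1/16.4 = 5.61585
β = √(1 − 1/γ²) = 0.9840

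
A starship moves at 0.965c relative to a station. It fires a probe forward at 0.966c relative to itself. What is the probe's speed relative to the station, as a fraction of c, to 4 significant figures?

Relativistic velocity addition: u = (u' + v)/(1 + u'v/c²)
= (0.966 + 0.965)/(1 + 0.966×0.965) = 1.931/1.93219 = 0.9994

u ≈ 0.9994c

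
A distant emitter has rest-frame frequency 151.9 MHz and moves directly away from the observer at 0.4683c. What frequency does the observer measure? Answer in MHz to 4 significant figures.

f_obs ≈ 91.41 MHz

Relativistic Doppler: f_obs = f_src √((1−β)/(1+β))
= 151.9 × √(0.531700/1.46830) = 151.9 × 0.601764 = 91.41 MHz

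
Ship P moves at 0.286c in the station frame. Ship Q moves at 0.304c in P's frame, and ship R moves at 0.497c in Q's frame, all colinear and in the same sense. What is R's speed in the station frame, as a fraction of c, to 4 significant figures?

u ≈ 0.8189c

Compose boost 2: (0.304 + 0.286)/(1 + 0.304×0.286) = 0.5900/1.08694 = 0.542806
Compose boost 3: (0.497 + 0.542806)/(1 + 0.497×0.542806) = 1.03981/1.26977 = 0.8189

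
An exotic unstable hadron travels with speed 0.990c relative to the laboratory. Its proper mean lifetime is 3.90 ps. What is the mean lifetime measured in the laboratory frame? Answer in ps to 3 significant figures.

γ = 1/√(1 − 0.990²) = 7.0888
Time dilation: Δt = γτ₀ = 7.0888 × 3.90 ps = 27.6 ps

Δt ≈ 27.6 ps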